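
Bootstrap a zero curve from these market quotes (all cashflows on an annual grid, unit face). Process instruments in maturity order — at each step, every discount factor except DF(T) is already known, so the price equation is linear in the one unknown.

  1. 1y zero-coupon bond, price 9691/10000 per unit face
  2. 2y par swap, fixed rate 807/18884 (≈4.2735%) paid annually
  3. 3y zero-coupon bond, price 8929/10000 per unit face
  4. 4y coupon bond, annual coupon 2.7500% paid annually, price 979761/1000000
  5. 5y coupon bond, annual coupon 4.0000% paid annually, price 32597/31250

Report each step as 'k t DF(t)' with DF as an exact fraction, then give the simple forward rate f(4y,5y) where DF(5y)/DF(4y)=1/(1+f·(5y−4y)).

step 1 [1y] zero: DF = P = 9691/10000 ≈ 0.969100
step 2 [2y] swap r/1=807/18884: DF=(1 − 807/18884·(0.969100))/(1+807/18884) = 9193/10000 ≈ 0.919300
step 3 [3y] zero: DF = P = 8929/10000 ≈ 0.892900
step 4 [4y] bond c/1=11/400: DF=(979761/1000000 − 11/400·(0.969100+0.919300+0.892900))/(1+11/400) = 8791/10000 ≈ 0.879100
step 5 [5y] bond c/1=1/25: DF=(32597/31250 − 1/25·(0.969100+0.919300+0.892900+0.879100))/(1+1/25) = 4311/5000 ≈ 0.862200

1 1 9691/10000
2 2 9193/10000
3 3 8929/10000
4 4 8791/10000
5 5 4311/5000
f(4y,5y) = ((8791/10000)/(4311/5000) − 1)/(1) = 169/8622 ≈ 1.9601%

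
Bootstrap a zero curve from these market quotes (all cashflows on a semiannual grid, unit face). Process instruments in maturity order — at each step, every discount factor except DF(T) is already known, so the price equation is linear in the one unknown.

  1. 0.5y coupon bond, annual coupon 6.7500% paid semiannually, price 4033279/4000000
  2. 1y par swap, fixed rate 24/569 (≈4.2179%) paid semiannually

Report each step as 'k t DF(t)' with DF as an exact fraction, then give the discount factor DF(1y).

1 1/2 4877/5000
2 1 1199/1250
DF(1y) = 1199/1250 ≈ 0.959200

step 1 [0.5y] bond c/2=27/800: DF=(4033279/4000000 − 27/800·(0))/(1+27/800) = 4877/5000 ≈ 0.975400
step 2 [1y] swap r/2=12/569: DF=(1 − 12/569·(0.975400))/(1+12/569) = 1199/1250 ≈ 0.959200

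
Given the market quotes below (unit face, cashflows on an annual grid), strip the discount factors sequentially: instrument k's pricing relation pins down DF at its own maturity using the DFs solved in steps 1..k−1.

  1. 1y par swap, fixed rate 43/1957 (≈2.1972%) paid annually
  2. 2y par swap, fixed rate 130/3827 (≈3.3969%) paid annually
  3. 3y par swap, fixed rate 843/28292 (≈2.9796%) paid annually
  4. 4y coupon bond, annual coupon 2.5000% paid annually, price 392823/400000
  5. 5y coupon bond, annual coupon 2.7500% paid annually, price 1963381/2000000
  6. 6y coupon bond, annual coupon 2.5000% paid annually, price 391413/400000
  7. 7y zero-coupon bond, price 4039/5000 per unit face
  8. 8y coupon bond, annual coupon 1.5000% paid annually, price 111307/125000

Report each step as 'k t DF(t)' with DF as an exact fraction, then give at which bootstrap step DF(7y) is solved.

1 1 1957/2000
2 2 187/200
3 3 9157/10000
4 4 8891/10000
5 5 8559/10000
6 6 8431/10000
7 7 4039/5000
8 8 7853/10000
DF(7y) is solved at step 7

step 1 [1y] swap r/1=43/1957: DF=(1 − 43/1957·(0))/(1+43/1957) = 1957/2000 ≈ 0.978500
step 2 [2y] swap r/1=130/3827: DF=(1 − 130/3827·(0.978500))/(1+130/3827) = 187/200 ≈ 0.935000
step 3 [3y] swap r/1=843/28292: DF=(1 − 843/28292·(0.978500+0.935000))/(1+843/28292) = 9157/10000 ≈ 0.915700
step 4 [4y] bond c/1=1/40: DF=(392823/400000 − 1/40·(0.978500+0.935000+0.915700))/(1+1/40) = 8891/10000 ≈ 0.889100
step 5 [5y] bond c/1=11/400: DF=(1963381/2000000 − 11/400·(0.978500+0.935000+0.915700+0.889100))/(1+11/400) = 8559/10000 ≈ 0.855900
step 6 [6y] bond c/1=1/40: DF=(391413/400000 − 1/40·(0.978500+0.935000+0.915700+0.889100+0.855900))/(1+1/40) = 8431/10000 ≈ 0.843100
step 7 [7y] zero: DF = P = 4039/5000 ≈ 0.807800
step 8 [8y] bond c/1=3/200: DF=(111307/125000 − 3/200·(0.978500+0.935000+0.915700+0.889100+0.855900+0.843100+0.807800))/(1+3/200) = 7853/10000 ≈ 0.785300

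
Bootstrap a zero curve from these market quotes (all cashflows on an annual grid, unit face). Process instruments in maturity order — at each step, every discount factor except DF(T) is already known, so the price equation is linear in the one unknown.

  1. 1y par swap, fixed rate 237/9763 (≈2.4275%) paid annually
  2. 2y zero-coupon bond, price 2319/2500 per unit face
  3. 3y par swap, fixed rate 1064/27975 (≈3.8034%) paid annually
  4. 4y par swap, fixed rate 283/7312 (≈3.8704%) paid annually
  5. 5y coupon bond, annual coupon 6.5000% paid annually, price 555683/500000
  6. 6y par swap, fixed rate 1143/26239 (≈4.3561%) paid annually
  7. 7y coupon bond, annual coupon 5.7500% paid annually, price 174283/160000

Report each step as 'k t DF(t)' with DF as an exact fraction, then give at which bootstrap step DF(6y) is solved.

step 1 [1y] swap r/1=237/9763: DF=(1 − 237/9763·(0))/(1+237/9763) = 9763/10000 ≈ 0.976300
step 2 [2y] zero: DF = P = 2319/2500 ≈ 0.927600
step 3 [3y] swap r/1=1064/27975: DF=(1 − 1064/27975·(0.976300+0.927600))/(1+1064/27975) = 1117/1250 ≈ 0.893600
step 4 [4y] swap r/1=283/7312: DF=(1 − 283/7312·(0.976300+0.927600+0.893600))/(1+283/7312) = 1717/2000 ≈ 0.858500
step 5 [5y] bond c/1=13/200: DF=(555683/500000 − 13/200·(0.976300+0.927600+0.893600+0.858500))/(1+13/200) = 2051/2500 ≈ 0.820400
step 6 [6y] swap r/1=1143/26239: DF=(1 − 1143/26239·(0.976300+0.927600+0.893600+0.858500+0.820400))/(1+1143/26239) = 3857/5000 ≈ 0.771400
step 7 [7y] bond c/1=23/400: DF=(174283/160000 − 23/400·(0.976300+0.927600+0.893600+0.858500+0.820400+0.771400))/(1+23/400) = 7447/10000 ≈ 0.744700

1 1 9763/10000
2 2 2319/2500
3 3 1117/1250
4 4 1717/2000
5 5 2051/2500
6 6 3857/5000
7 7 7447/10000
DF(6y) is solved at step 6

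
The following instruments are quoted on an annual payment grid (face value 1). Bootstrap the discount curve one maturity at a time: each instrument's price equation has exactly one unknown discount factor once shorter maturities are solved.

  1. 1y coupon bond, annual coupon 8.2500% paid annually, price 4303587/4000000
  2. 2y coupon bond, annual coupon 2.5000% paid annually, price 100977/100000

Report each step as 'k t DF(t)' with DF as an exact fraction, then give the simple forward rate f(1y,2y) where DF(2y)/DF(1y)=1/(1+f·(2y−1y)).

step 1 [1y] bond c/1=33/400: DF=(4303587/4000000 − 33/400·(0))/(1+33/400) = 9939/10000 ≈ 0.993900
step 2 [2y] bond c/1=1/40: DF=(100977/100000 − 1/40·(0.993900))/(1+1/40) = 9609/10000 ≈ 0.960900

1 1 9939/10000
2 2 9609/10000
f(1y,2y) = ((9939/10000)/(9609/10000) − 1)/(1) = 110/3203 ≈ 3.4343%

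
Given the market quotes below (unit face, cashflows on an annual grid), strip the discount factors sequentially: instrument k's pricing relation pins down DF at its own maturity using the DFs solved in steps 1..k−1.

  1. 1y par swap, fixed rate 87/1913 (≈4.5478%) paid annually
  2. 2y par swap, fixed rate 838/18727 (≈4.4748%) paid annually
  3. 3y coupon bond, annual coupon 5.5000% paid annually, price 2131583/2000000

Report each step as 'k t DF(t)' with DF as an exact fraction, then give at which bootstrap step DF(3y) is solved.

step 1 [1y] swap r/1=87/1913: DF=(1 − 87/1913·(0))/(1+87/1913) = 1913/2000 ≈ 0.956500
step 2 [2y] swap r/1=838/18727: DF=(1 − 838/18727·(0.956500))/(1+838/18727) = 4581/5000 ≈ 0.916200
step 3 [3y] bond c/1=11/200: DF=(2131583/2000000 − 11/200·(0.956500+0.916200))/(1+11/200) = 4563/5000 ≈ 0.912600

1 1 1913/2000
2 2 4581/5000
3 3 4563/5000
DF(3y) is solved at step 3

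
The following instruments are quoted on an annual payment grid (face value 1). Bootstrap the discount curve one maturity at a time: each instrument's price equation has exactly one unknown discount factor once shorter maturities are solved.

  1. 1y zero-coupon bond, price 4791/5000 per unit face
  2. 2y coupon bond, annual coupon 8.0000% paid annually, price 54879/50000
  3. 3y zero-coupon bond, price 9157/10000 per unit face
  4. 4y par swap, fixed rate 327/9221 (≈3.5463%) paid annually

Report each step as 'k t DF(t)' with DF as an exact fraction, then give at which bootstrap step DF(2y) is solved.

step 1 [1y] zero: DF = P = 4791/5000 ≈ 0.958200
step 2 [2y] bond c/1=2/25: DF=(54879/50000 − 2/25·(0.958200))/(1+2/25) = 9453/10000 ≈ 0.945300
step 3 [3y] zero: DF = P = 9157/10000 ≈ 0.915700
step 4 [4y] swap r/1=327/9221: DF=(1 − 327/9221·(0.958200+0.945300+0.915700))/(1+327/9221) = 2173/2500 ≈ 0.869200

1 1 4791/5000
2 2 9453/10000
3 3 9157/10000
4 4 2173/2500
DF(2y) is solved at step 2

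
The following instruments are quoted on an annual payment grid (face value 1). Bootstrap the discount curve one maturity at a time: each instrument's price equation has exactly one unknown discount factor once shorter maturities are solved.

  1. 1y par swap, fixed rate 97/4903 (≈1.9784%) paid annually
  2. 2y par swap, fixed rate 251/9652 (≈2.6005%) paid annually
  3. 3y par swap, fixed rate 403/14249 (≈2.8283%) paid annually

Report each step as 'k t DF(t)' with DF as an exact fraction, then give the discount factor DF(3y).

step 1 [1y] swap r/1=97/4903: DF=(1 − 97/4903·(0))/(1+97/4903) = 4903/5000 ≈ 0.980600
step 2 [2y] swap r/1=251/9652: DF=(1 − 251/9652·(0.980600))/(1+251/9652) = 4749/5000 ≈ 0.949800
step 3 [3y] swap r/1=403/14249: DF=(1 − 403/14249·(0.980600+0.949800))/(1+403/14249) = 4597/5000 ≈ 0.919400

1 1 4903/5000
2 2 4749/5000
3 3 4597/5000
DF(3y) = 4597/5000 ≈ 0.919400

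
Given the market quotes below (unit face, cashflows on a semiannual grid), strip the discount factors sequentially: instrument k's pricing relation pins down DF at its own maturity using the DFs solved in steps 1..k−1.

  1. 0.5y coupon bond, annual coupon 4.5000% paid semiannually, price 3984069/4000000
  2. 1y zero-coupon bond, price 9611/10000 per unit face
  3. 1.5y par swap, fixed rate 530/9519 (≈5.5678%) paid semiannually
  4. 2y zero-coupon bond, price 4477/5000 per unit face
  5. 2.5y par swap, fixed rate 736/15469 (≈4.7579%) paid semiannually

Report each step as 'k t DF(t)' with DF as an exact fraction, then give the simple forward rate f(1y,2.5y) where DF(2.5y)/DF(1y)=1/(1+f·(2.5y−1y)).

step 1 [0.5y] bond c/2=9/400: DF=(3984069/4000000 − 9/400·(0))/(1+9/400) = 9741/10000 ≈ 0.974100
step 2 [1y] zero: DF = P = 9611/10000 ≈ 0.961100
step 3 [1.5y] swap r/2=265/9519: DF=(1 − 265/9519·(0.974100+0.961100))/(1+265/9519) = 1841/2000 ≈ 0.920500
step 4 [2y] zero: DF = P = 4477/5000 ≈ 0.895400
step 5 [2.5y] swap r/2=368/15469: DF=(1 − 368/15469·(0.974100+0.961100+0.920500+0.895400))/(1+368/15469) = 556/625 ≈ 0.889600

1 1/2 9741/10000
2 1 9611/10000
3 3/2 1841/2000
4 2 4477/5000
5 5/2 556/625
f(1y,2.5y) = ((9611/10000)/(556/625) − 1)/(3/2) = 715/13344 ≈ 5.3582%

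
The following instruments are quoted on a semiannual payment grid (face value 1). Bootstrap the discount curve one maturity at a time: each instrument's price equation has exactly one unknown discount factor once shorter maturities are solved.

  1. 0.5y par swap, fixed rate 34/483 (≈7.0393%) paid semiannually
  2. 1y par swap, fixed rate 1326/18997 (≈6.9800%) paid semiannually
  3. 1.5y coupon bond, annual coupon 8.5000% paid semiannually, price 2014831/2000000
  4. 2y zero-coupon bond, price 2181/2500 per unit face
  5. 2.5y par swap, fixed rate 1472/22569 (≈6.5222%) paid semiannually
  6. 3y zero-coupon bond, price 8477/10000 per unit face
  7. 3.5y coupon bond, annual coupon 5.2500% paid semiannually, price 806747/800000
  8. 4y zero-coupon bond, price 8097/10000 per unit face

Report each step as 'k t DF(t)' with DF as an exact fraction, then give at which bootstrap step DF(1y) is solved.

step 1 [0.5y] swap r/2=17/483: DF=(1 − 17/483·(0))/(1+17/483) = 483/500 ≈ 0.966000
step 2 [1y] swap r/2=663/18997: DF=(1 − 663/18997·(0.966000))/(1+663/18997) = 9337/10000 ≈ 0.933700
step 3 [1.5y] bond c/2=17/400: DF=(2014831/2000000 − 17/400·(0.966000+0.933700))/(1+17/400) = 8889/10000 ≈ 0.888900
step 4 [2y] zero: DF = P = 2181/2500 ≈ 0.872400
step 5 [2.5y] swap r/2=736/22569: DF=(1 − 736/22569·(0.966000+0.933700+0.888900+0.872400))/(1+736/22569) = 533/625 ≈ 0.852800
step 6 [3y] zero: DF = P = 8477/10000 ≈ 0.847700
step 7 [3.5y] bond c/2=21/800: DF=(806747/800000 − 21/800·(0.966000+0.933700+0.888900+0.872400+0.852800+0.847700))/(1+21/800) = 1691/2000 ≈ 0.845500
step 8 [4y] zero: DF = P = 8097/10000 ≈ 0.809700

1 1/2 483/500
2 1 9337/10000
3 3/2 8889/10000
4 2 2181/2500
5 5/2 533/625
6 3 8477/10000
7 7/2 1691/2000
8 4 8097/10000
DF(1y) is solved at step 2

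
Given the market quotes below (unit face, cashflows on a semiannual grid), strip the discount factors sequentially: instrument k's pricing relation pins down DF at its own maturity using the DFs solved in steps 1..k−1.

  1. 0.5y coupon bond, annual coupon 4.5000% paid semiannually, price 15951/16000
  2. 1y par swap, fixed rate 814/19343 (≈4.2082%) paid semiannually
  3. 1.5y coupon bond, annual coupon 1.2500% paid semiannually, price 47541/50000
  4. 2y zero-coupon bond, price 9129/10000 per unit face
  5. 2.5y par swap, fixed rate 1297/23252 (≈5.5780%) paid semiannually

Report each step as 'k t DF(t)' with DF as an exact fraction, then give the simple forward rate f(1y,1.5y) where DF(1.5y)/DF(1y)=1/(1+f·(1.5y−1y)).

step 1 [0.5y] bond c/2=9/400: DF=(15951/16000 − 9/400·(0))/(1+9/400) = 39/40 ≈ 0.975000
step 2 [1y] swap r/2=407/19343: DF=(1 − 407/19343·(0.975000))/(1+407/19343) = 9593/10000 ≈ 0.959300
step 3 [1.5y] bond c/2=1/160: DF=(47541/50000 − 1/160·(0.975000+0.959300))/(1+1/160) = 9329/10000 ≈ 0.932900
step 4 [2y] zero: DF = P = 9129/10000 ≈ 0.912900
step 5 [2.5y] swap r/2=1297/46504: DF=(1 − 1297/46504·(0.975000+0.959300+0.932900+0.912900))/(1+1297/46504) = 8703/10000 ≈ 0.870300

1 1/2 39/40
2 1 9593/10000
3 3/2 9329/10000
4 2 9129/10000
5 5/2 8703/10000
f(1y,1.5y) = ((9593/10000)/(9329/10000) − 1)/(1/2) = 528/9329 ≈ 5.6598%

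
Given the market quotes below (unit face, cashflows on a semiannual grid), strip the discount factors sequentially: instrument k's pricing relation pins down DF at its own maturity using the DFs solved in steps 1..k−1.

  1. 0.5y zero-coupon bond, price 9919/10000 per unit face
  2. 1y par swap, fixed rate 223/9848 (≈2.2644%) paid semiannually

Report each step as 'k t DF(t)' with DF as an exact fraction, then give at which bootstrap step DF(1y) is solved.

1 1/2 9919/10000
2 1 9777/10000
DF(1y) is solved at step 2

step 1 [0.5y] zero: DF = P = 9919/10000 ≈ 0.991900
step 2 [1y] swap r/2=223/19696: DF=(1 − 223/19696·(0.991900))/(1+223/19696) = 9777/10000 ≈ 0.977700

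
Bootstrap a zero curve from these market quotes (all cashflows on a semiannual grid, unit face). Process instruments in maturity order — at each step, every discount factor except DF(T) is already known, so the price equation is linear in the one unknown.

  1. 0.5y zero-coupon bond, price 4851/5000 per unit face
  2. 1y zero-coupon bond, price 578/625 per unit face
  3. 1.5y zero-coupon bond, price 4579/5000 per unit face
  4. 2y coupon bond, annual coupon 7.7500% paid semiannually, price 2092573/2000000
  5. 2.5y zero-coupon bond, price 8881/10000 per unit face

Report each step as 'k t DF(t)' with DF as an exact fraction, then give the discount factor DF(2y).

step 1 [0.5y] zero: DF = P = 4851/5000 ≈ 0.970200
step 2 [1y] zero: DF = P = 578/625 ≈ 0.924800
step 3 [1.5y] zero: DF = P = 4579/5000 ≈ 0.915800
step 4 [2y] bond c/2=31/800: DF=(2092573/2000000 − 31/800·(0.970200+0.924800+0.915800))/(1+31/800) = 564/625 ≈ 0.902400
step 5 [2.5y] zero: DF = P = 8881/10000 ≈ 0.888100

1 1/2 4851/5000
2 1 578/625
3 3/2 4579/5000
4 2 564/625
5 5/2 8881/10000
DF(2y) = 564/625 ≈ 0.902400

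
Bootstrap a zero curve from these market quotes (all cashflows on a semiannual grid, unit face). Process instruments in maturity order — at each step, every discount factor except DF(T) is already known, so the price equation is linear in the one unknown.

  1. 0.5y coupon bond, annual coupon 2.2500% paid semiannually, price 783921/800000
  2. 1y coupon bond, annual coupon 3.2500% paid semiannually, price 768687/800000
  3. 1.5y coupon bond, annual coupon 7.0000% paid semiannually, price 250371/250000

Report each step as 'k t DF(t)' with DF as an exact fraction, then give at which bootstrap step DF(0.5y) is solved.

step 1 [0.5y] bond c/2=9/800: DF=(783921/800000 − 9/800·(0))/(1+9/800) = 969/1000 ≈ 0.969000
step 2 [1y] bond c/2=13/800: DF=(768687/800000 − 13/800·(0.969000))/(1+13/800) = 93/100 ≈ 0.930000
step 3 [1.5y] bond c/2=7/200: DF=(250371/250000 − 7/200·(0.969000+0.930000))/(1+7/200) = 4517/5000 ≈ 0.903400

1 1/2 969/1000
2 1 93/100
3 3/2 4517/5000
DF(0.5y) is solved at step 1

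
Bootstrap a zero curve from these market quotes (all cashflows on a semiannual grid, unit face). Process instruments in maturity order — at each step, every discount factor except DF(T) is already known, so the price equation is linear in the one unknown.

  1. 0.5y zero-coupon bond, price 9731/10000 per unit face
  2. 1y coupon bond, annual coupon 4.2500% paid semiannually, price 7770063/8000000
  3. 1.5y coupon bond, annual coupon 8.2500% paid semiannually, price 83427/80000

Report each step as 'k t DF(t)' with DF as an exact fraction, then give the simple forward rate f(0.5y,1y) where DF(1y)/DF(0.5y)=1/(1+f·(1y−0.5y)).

1 1/2 9731/10000
2 1 2327/2500
3 3/2 9261/10000
f(0.5y,1y) = ((9731/10000)/(2327/2500) − 1)/(1/2) = 423/4654 ≈ 9.0890%

step 1 [0.5y] zero: DF = P = 9731/10000 ≈ 0.973100
step 2 [1y] bond c/2=17/800: DF=(7770063/8000000 − 17/800·(0.973100))/(1+17/800) = 2327/2500 ≈ 0.930800
step 3 [1.5y] bond c/2=33/800: DF=(83427/80000 − 33/800·(0.973100+0.930800))/(1+33/800) = 9261/10000 ≈ 0.926100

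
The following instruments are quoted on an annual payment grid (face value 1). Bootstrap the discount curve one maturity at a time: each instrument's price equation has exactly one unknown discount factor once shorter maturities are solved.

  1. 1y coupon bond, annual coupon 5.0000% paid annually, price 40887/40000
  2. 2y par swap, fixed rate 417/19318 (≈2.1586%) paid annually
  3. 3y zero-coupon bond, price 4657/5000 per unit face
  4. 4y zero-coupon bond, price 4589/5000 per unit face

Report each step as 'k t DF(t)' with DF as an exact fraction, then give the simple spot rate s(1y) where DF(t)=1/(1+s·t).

step 1 [1y] bond c/1=1/20: DF=(40887/40000 − 1/20·(0))/(1+1/20) = 1947/2000 ≈ 0.973500
step 2 [2y] swap r/1=417/19318: DF=(1 − 417/19318·(0.973500))/(1+417/19318) = 9583/10000 ≈ 0.958300
step 3 [3y] zero: DF = P = 4657/5000 ≈ 0.931400
step 4 [4y] zero: DF = P = 4589/5000 ≈ 0.917800

1 1 1947/2000
2 2 9583/10000
3 3 4657/5000
4 4 4589/5000
s(1y) = (1/(1947/2000) − 1)/(1) = 53/1947 ≈ 2.7221%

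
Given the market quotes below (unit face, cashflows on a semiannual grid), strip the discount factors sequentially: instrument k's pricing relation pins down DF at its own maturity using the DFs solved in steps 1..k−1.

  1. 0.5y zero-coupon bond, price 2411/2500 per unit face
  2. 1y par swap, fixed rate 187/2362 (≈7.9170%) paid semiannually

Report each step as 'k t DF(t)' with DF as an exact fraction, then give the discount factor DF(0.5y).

1 1/2 2411/2500
2 1 2313/2500
DF(0.5y) = 2411/2500 ≈ 0.964400

step 1 [0.5y] zero: DF = P = 2411/2500 ≈ 0.964400
step 2 [1y] swap r/2=187/4724: DF=(1 − 187/4724·(0.964400))/(1+187/4724) = 2313/2500 ≈ 0.925200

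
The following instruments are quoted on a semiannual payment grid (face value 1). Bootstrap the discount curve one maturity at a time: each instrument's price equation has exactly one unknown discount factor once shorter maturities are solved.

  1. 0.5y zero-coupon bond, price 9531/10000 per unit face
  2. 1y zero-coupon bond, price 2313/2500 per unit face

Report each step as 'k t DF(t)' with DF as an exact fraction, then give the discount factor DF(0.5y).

step 1 [0.5y] zero: DF = P = 9531/10000 ≈ 0.953100
step 2 [1y] zero: DF = P = 2313/2500 ≈ 0.925200

1 1/2 9531/10000
2 1 2313/2500
DF(0.5y) = 9531/10000 ≈ 0.953100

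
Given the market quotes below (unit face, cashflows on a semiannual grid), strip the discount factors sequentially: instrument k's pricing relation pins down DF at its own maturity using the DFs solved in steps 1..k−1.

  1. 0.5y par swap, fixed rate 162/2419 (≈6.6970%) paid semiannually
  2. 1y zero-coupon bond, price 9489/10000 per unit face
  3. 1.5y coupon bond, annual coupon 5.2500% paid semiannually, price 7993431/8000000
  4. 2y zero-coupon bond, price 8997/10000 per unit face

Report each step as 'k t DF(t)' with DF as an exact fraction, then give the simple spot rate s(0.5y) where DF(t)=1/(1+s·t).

step 1 [0.5y] swap r/2=81/2419: DF=(1 − 81/2419·(0))/(1+81/2419) = 2419/2500 ≈ 0.967600
step 2 [1y] zero: DF = P = 9489/10000 ≈ 0.948900
step 3 [1.5y] bond c/2=21/800: DF=(7993431/8000000 − 21/800·(0.967600+0.948900))/(1+21/800) = 4623/5000 ≈ 0.924600
step 4 [2y] zero: DF = P = 8997/10000 ≈ 0.899700

1 1/2 2419/2500
2 1 9489/10000
3 3/2 4623/5000
4 2 8997/10000
s(0.5y) = (1/(2419/2500) − 1)/(1/2) = 162/2419 ≈ 6.6970%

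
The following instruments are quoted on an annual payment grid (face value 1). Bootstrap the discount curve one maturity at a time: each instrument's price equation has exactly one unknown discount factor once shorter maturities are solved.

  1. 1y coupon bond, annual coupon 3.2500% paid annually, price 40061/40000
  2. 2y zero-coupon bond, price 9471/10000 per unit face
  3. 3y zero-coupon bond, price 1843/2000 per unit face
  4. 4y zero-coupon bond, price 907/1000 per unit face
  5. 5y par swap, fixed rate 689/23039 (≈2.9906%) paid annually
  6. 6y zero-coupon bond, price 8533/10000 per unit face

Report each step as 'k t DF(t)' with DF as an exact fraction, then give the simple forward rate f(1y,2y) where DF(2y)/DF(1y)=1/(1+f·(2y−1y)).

1 1 97/100
2 2 9471/10000
3 3 1843/2000
4 4 907/1000
5 5 4311/5000
6 6 8533/10000
f(1y,2y) = ((97/100)/(9471/10000) − 1)/(1) = 229/9471 ≈ 2.4179%

step 1 [1y] bond c/1=13/400: DF=(40061/40000 − 13/400·(0))/(1+13/400) = 97/100 ≈ 0.970000
step 2 [2y] zero: DF = P = 9471/10000 ≈ 0.947100
step 3 [3y] zero: DF = P = 1843/2000 ≈ 0.921500
step 4 [4y] zero: DF = P = 907/1000 ≈ 0.907000
step 5 [5y] swap r/1=689/23039: DF=(1 − 689/23039·(0.970000+0.947100+0.921500+0.907000))/(1+689/23039) = 4311/5000 ≈ 0.862200
step 6 [6y] zero: DF = P = 8533/10000 ≈ 0.853300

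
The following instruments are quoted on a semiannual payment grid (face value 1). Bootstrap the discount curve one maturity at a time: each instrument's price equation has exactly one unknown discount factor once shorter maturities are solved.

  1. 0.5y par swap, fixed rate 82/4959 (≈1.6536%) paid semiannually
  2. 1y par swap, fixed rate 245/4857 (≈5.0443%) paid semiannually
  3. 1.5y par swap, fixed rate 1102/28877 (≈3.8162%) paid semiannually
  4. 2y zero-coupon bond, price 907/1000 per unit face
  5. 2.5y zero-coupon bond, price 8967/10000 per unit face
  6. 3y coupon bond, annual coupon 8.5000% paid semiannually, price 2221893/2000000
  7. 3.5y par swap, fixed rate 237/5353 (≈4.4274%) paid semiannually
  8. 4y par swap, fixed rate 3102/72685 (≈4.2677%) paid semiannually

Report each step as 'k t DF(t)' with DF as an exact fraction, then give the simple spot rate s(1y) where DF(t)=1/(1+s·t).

step 1 [0.5y] swap r/2=41/4959: DF=(1 − 41/4959·(0))/(1+41/4959) = 4959/5000 ≈ 0.991800
step 2 [1y] swap r/2=245/9714: DF=(1 − 245/9714·(0.991800))/(1+245/9714) = 951/1000 ≈ 0.951000
step 3 [1.5y] swap r/2=551/28877: DF=(1 − 551/28877·(0.991800+0.951000))/(1+551/28877) = 9449/10000 ≈ 0.944900
step 4 [2y] zero: DF = P = 907/1000 ≈ 0.907000
step 5 [2.5y] zero: DF = P = 8967/10000 ≈ 0.896700
step 6 [3y] bond c/2=17/400: DF=(2221893/2000000 − 17/400·(0.991800+0.951000+0.944900+0.907000+0.896700))/(1+17/400) = 1093/1250 ≈ 0.874400
step 7 [3.5y] swap r/2=237/10706: DF=(1 − 237/10706·(0.991800+0.951000+0.944900+0.907000+0.896700+0.874400))/(1+237/10706) = 4289/5000 ≈ 0.857800
step 8 [4y] swap r/2=1551/72685: DF=(1 − 1551/72685·(0.991800+0.951000+0.944900+0.907000+0.896700+0.874400+0.857800))/(1+1551/72685) = 8449/10000 ≈ 0.844900

1 1/2 4959/5000
2 1 951/1000
3 3/2 9449/10000
4 2 907/1000
5 5/2 8967/10000
6 3 1093/1250
7 7/2 4289/5000
8 4 8449/10000
s(1y) = (1/(951/1000) − 1)/(1) = 49/951 ≈ 5.1525%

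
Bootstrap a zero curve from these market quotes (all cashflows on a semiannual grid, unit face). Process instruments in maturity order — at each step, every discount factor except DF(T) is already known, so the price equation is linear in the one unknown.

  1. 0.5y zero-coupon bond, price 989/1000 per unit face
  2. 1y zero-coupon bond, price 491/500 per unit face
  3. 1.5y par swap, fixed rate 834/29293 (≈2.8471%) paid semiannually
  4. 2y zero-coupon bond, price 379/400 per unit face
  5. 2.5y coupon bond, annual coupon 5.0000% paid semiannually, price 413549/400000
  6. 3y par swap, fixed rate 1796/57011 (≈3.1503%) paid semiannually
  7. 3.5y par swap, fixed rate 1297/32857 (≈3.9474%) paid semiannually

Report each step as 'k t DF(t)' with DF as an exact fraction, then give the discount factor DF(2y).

1 1/2 989/1000
2 1 491/500
3 3/2 9583/10000
4 2 379/400
5 5/2 9141/10000
6 3 4551/5000
7 7/2 8703/10000
DF(2y) = 379/400 ≈ 0.947500

step 1 [0.5y] zero: DF = P = 989/1000 ≈ 0.989000
step 2 [1y] zero: DF = P = 491/500 ≈ 0.982000
step 3 [1.5y] swap r/2=417/29293: DF=(1 − 417/29293·(0.989000+0.982000))/(1+417/29293) = 9583/10000 ≈ 0.958300
step 4 [2y] zero: DF = P = 379/400 ≈ 0.947500
step 5 [2.5y] bond c/2=1/40: DF=(413549/400000 − 1/40·(0.989000+0.982000+0.958300+0.947500))/(1+1/40) = 9141/10000 ≈ 0.914100
step 6 [3y] swap r/2=898/57011: DF=(1 − 898/57011·(0.989000+0.982000+0.958300+0.947500+0.914100))/(1+898/57011) = 4551/5000 ≈ 0.910200
step 7 [3.5y] swap r/2=1297/65714: DF=(1 − 1297/65714·(0.989000+0.982000+0.958300+0.947500+0.914100+0.910200))/(1+1297/65714) = 8703/10000 ≈ 0.870300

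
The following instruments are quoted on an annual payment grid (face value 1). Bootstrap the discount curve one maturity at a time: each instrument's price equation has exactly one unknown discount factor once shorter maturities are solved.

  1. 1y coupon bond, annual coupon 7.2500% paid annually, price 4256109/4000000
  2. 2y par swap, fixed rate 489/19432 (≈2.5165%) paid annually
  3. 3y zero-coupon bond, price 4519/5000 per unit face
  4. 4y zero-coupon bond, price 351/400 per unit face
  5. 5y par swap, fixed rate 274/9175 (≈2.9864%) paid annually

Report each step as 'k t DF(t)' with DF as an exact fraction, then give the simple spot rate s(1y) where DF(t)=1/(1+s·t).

step 1 [1y] bond c/1=29/400: DF=(4256109/4000000 − 29/400·(0))/(1+29/400) = 9921/10000 ≈ 0.992100
step 2 [2y] swap r/1=489/19432: DF=(1 − 489/19432·(0.992100))/(1+489/19432) = 9511/10000 ≈ 0.951100
step 3 [3y] zero: DF = P = 4519/5000 ≈ 0.903800
step 4 [4y] zero: DF = P = 351/400 ≈ 0.877500
step 5 [5y] swap r/1=274/9175: DF=(1 − 274/9175·(0.992100+0.951100+0.903800+0.877500))/(1+274/9175) = 863/1000 ≈ 0.863000

1 1 9921/10000
2 2 9511/10000
3 3 4519/5000
4 4 351/400
5 5 863/1000
s(1y) = (1/(9921/10000) − 1)/(1) = 79/9921 ≈ 0.7963%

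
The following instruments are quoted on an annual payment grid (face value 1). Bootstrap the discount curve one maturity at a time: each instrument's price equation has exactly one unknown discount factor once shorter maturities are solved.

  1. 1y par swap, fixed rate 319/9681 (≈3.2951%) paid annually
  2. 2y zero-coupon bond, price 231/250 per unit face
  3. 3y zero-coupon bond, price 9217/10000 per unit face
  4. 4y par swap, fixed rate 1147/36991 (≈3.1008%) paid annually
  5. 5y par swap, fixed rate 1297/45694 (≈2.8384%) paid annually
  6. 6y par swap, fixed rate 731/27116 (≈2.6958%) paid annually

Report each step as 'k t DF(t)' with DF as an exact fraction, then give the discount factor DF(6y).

step 1 [1y] swap r/1=319/9681: DF=(1 − 319/9681·(0))/(1+319/9681) = 9681/10000 ≈ 0.968100
step 2 [2y] zero: DF = P = 231/250 ≈ 0.924000
step 3 [3y] zero: DF = P = 9217/10000 ≈ 0.921700
step 4 [4y] swap r/1=1147/36991: DF=(1 − 1147/36991·(0.968100+0.924000+0.921700))/(1+1147/36991) = 8853/10000 ≈ 0.885300
step 5 [5y] swap r/1=1297/45694: DF=(1 − 1297/45694·(0.968100+0.924000+0.921700+0.885300))/(1+1297/45694) = 8703/10000 ≈ 0.870300
step 6 [6y] swap r/1=731/27116: DF=(1 − 731/27116·(0.968100+0.924000+0.921700+0.885300+0.870300))/(1+731/27116) = 4269/5000 ≈ 0.853800

1 1 9681/10000
2 2 231/250
3 3 9217/10000
4 4 8853/10000
5 5 8703/10000
6 6 4269/5000
DF(6y) = 4269/5000 ≈ 0.853800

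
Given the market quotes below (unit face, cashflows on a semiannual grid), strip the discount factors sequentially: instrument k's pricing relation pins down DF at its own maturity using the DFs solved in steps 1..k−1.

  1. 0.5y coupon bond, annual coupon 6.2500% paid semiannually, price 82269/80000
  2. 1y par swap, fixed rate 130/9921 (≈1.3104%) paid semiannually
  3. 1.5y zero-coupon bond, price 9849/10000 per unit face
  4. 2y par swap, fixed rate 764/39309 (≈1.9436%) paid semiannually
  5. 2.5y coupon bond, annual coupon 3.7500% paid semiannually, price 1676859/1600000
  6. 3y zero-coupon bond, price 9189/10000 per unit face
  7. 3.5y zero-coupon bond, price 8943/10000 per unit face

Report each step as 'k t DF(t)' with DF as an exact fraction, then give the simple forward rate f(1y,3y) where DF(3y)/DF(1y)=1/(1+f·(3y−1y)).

1 1/2 2493/2500
2 1 987/1000
3 3/2 9849/10000
4 2 4809/5000
5 5/2 2391/2500
6 3 9189/10000
7 7/2 8943/10000
f(1y,3y) = ((987/1000)/(9189/10000) − 1)/(2) = 227/6126 ≈ 3.7055%

step 1 [0.5y] bond c/2=1/32: DF=(82269/80000 − 1/32·(0))/(1+1/32) = 2493/2500 ≈ 0.997200
step 2 [1y] swap r/2=65/9921: DF=(1 − 65/9921·(0.997200))/(1+65/9921) = 987/1000 ≈ 0.987000
step 3 [1.5y] zero: DF = P = 9849/10000 ≈ 0.984900
step 4 [2y] swap r/2=382/39309: DF=(1 − 382/39309·(0.997200+0.987000+0.984900))/(1+382/39309) = 4809/5000 ≈ 0.961800
step 5 [2.5y] bond c/2=3/160: DF=(1676859/1600000 − 3/160·(0.997200+0.987000+0.984900+0.961800))/(1+3/160) = 2391/2500 ≈ 0.956400
step 6 [3y] zero: DF = P = 9189/10000 ≈ 0.918900
step 7 [3.5y] zero: DF = P = 8943/10000 ≈ 0.894300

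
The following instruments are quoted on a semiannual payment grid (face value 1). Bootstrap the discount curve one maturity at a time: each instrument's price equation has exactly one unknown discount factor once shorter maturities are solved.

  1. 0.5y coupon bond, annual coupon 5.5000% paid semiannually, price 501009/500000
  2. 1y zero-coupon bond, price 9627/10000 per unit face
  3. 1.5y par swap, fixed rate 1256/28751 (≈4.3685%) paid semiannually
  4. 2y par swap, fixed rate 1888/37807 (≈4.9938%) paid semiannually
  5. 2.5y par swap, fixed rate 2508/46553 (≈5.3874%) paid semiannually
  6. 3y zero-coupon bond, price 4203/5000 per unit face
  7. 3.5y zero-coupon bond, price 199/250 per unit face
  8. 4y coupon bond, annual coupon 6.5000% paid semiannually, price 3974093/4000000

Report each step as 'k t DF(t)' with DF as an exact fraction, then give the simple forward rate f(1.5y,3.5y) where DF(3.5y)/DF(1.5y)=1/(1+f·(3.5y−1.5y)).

1 1/2 1219/1250
2 1 9627/10000
3 3/2 2343/2500
4 2 566/625
5 5/2 4373/5000
6 3 4203/5000
7 7/2 199/250
8 4 3821/5000
f(1.5y,3.5y) = ((2343/2500)/(199/250) − 1)/(2) = 353/3980 ≈ 8.8693%

step 1 [0.5y] bond c/2=11/400: DF=(501009/500000 − 11/400·(0))/(1+11/400) = 1219/1250 ≈ 0.975200
step 2 [1y] zero: DF = P = 9627/10000 ≈ 0.962700
step 3 [1.5y] swap r/2=628/28751: DF=(1 − 628/28751·(0.975200+0.962700))/(1+628/28751) = 2343/2500 ≈ 0.937200
step 4 [2y] swap r/2=944/37807: DF=(1 − 944/37807·(0.975200+0.962700+0.937200))/(1+944/37807) = 566/625 ≈ 0.905600
step 5 [2.5y] swap r/2=1254/46553: DF=(1 − 1254/46553·(0.975200+0.962700+0.937200+0.905600))/(1+1254/46553) = 4373/5000 ≈ 0.874600
step 6 [3y] zero: DF = P = 4203/5000 ≈ 0.840600
step 7 [3.5y] zero: DF = P = 199/250 ≈ 0.796000
step 8 [4y] bond c/2=13/400: DF=(3974093/4000000 − 13/400·(0.975200+0.962700+0.937200+0.905600+0.874600+0.840600+0.796000))/(1+13/400) = 3821/5000 ≈ 0.764200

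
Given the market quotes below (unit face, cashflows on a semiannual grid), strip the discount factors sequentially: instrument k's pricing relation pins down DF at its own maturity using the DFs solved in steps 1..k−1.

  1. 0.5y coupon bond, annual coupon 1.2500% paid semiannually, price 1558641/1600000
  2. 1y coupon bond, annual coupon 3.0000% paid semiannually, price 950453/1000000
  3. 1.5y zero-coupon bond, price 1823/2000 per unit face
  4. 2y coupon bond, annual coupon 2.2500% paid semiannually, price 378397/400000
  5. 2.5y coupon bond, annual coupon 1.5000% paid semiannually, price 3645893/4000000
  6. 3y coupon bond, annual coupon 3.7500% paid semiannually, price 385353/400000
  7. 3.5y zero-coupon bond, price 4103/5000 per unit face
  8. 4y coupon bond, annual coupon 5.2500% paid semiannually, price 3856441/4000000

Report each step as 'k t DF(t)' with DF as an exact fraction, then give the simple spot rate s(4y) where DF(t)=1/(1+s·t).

step 1 [0.5y] bond c/2=1/160: DF=(1558641/1600000 − 1/160·(0))/(1+1/160) = 9681/10000 ≈ 0.968100
step 2 [1y] bond c/2=3/200: DF=(950453/1000000 − 3/200·(0.968100))/(1+3/200) = 9221/10000 ≈ 0.922100
step 3 [1.5y] zero: DF = P = 1823/2000 ≈ 0.911500
step 4 [2y] bond c/2=9/800: DF=(378397/400000 − 9/800·(0.968100+0.922100+0.911500))/(1+9/800) = 9043/10000 ≈ 0.904300
step 5 [2.5y] bond c/2=3/400: DF=(3645893/4000000 − 3/400·(0.968100+0.922100+0.911500+0.904300))/(1+3/400) = 8771/10000 ≈ 0.877100
step 6 [3y] bond c/2=3/160: DF=(385353/400000 − 3/160·(0.968100+0.922100+0.911500+0.904300+0.877100))/(1+3/160) = 8613/10000 ≈ 0.861300
step 7 [3.5y] zero: DF = P = 4103/5000 ≈ 0.820600
step 8 [4y] bond c/2=21/800: DF=(3856441/4000000 − 21/800·(0.968100+0.922100+0.911500+0.904300+0.877100+0.861300+0.820600))/(1+21/800) = 487/625 ≈ 0.779200

1 1/2 9681/10000
2 1 9221/10000
3 3/2 1823/2000
4 2 9043/10000
5 5/2 8771/10000
6 3 8613/10000
7 7/2 4103/5000
8 4 487/625
s(4y) = (1/(487/625) − 1)/(4) = 69/974 ≈ 7.0842%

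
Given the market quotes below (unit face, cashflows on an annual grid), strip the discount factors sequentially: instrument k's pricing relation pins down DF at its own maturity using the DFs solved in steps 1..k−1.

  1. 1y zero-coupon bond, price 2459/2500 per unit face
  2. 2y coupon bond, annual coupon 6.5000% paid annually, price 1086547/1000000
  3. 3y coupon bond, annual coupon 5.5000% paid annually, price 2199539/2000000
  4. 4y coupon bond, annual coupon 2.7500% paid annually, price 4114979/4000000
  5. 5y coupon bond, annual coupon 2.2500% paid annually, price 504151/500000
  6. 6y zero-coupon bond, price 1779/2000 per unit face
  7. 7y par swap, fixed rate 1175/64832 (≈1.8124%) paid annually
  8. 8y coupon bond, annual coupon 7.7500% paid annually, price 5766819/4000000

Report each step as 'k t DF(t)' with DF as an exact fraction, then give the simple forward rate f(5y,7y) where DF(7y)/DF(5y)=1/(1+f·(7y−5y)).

step 1 [1y] zero: DF = P = 2459/2500 ≈ 0.983600
step 2 [2y] bond c/1=13/200: DF=(1086547/1000000 − 13/200·(0.983600))/(1+13/200) = 4801/5000 ≈ 0.960200
step 3 [3y] bond c/1=11/200: DF=(2199539/2000000 − 11/200·(0.983600+0.960200))/(1+11/200) = 9411/10000 ≈ 0.941100
step 4 [4y] bond c/1=11/400: DF=(4114979/4000000 − 11/400·(0.983600+0.960200+0.941100))/(1+11/400) = 231/250 ≈ 0.924000
step 5 [5y] bond c/1=9/400: DF=(504151/500000 − 9/400·(0.983600+0.960200+0.941100+0.924000))/(1+9/400) = 9023/10000 ≈ 0.902300
step 6 [6y] zero: DF = P = 1779/2000 ≈ 0.889500
step 7 [7y] swap r/1=1175/64832: DF=(1 − 1175/64832·(0.983600+0.960200+0.941100+0.924000+0.902300+0.889500))/(1+1175/64832) = 353/400 ≈ 0.882500
step 8 [8y] bond c/1=31/400: DF=(5766819/4000000 − 31/400·(0.983600+0.960200+0.941100+0.924000+0.902300+0.889500+0.882500))/(1+31/400) = 8717/10000 ≈ 0.871700

1 1 2459/2500
2 2 4801/5000
3 3 9411/10000
4 4 231/250
5 5 9023/10000
6 6 1779/2000
7 7 353/400
8 8 8717/10000
f(5y,7y) = ((9023/10000)/(353/400) − 1)/(2) = 99/8825 ≈ 1.1218%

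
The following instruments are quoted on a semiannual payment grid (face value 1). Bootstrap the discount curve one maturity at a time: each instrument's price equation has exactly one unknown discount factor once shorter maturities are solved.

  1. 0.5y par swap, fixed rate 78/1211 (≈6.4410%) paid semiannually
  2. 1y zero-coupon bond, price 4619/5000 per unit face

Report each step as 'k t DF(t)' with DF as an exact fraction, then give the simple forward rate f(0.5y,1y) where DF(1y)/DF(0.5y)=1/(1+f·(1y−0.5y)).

step 1 [0.5y] swap r/2=39/1211: DF=(1 − 39/1211·(0))/(1+39/1211) = 1211/1250 ≈ 0.968800
step 2 [1y] zero: DF = P = 4619/5000 ≈ 0.923800

1 1/2 1211/1250
2 1 4619/5000
f(0.5y,1y) = ((1211/1250)/(4619/5000) − 1)/(1/2) = 450/4619 ≈ 9.7424%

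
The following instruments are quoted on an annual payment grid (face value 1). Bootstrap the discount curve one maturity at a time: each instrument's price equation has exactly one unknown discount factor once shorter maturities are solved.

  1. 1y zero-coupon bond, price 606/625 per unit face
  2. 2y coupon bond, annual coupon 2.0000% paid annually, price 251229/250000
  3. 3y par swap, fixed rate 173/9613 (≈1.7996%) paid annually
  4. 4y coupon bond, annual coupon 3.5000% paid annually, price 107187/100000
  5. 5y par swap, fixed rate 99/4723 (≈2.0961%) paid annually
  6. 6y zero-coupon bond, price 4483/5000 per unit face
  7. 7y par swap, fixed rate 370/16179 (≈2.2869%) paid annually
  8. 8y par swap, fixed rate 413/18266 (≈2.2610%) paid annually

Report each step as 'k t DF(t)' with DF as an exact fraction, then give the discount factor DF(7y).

step 1 [1y] zero: DF = P = 606/625 ≈ 0.969600
step 2 [2y] bond c/1=1/50: DF=(251229/250000 − 1/50·(0.969600))/(1+1/50) = 4831/5000 ≈ 0.966200
step 3 [3y] swap r/1=173/9613: DF=(1 − 173/9613·(0.969600+0.966200))/(1+173/9613) = 9481/10000 ≈ 0.948100
step 4 [4y] bond c/1=7/200: DF=(107187/100000 − 7/200·(0.969600+0.966200+0.948100))/(1+7/200) = 9381/10000 ≈ 0.938100
step 5 [5y] swap r/1=99/4723: DF=(1 − 99/4723·(0.969600+0.966200+0.948100+0.938100))/(1+99/4723) = 901/1000 ≈ 0.901000
step 6 [6y] zero: DF = P = 4483/5000 ≈ 0.896600
step 7 [7y] swap r/1=370/16179: DF=(1 − 370/16179·(0.969600+0.966200+0.948100+0.938100+0.901000+0.896600))/(1+370/16179) = 213/250 ≈ 0.852000
step 8 [8y] swap r/1=413/18266: DF=(1 − 413/18266·(0.969600+0.966200+0.948100+0.938100+0.901000+0.896600+0.852000))/(1+413/18266) = 2087/2500 ≈ 0.834800

1 1 606/625
2 2 4831/5000
3 3 9481/10000
4 4 9381/10000
5 5 901/1000
6 6 4483/5000
7 7 213/250
8 8 2087/2500
DF(7y) = 213/250 ≈ 0.852000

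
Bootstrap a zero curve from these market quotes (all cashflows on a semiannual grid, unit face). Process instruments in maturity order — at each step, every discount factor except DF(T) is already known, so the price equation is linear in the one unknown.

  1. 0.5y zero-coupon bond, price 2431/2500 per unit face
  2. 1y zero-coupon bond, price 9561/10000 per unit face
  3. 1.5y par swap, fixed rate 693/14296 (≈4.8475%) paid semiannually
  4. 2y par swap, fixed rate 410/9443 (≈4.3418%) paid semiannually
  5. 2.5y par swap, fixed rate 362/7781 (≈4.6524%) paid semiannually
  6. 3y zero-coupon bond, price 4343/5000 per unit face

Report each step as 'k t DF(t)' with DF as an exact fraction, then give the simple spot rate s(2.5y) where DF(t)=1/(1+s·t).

step 1 [0.5y] zero: DF = P = 2431/2500 ≈ 0.972400
step 2 [1y] zero: DF = P = 9561/10000 ≈ 0.956100
step 3 [1.5y] swap r/2=693/28592: DF=(1 − 693/28592·(0.972400+0.956100))/(1+693/28592) = 9307/10000 ≈ 0.930700
step 4 [2y] swap r/2=205/9443: DF=(1 − 205/9443·(0.972400+0.956100+0.930700))/(1+205/9443) = 459/500 ≈ 0.918000
step 5 [2.5y] swap r/2=181/7781: DF=(1 − 181/7781·(0.972400+0.956100+0.930700+0.918000))/(1+181/7781) = 4457/5000 ≈ 0.891400
step 6 [3y] zero: DF = P = 4343/5000 ≈ 0.868600

1 1/2 2431/2500
2 1 9561/10000
3 3/2 9307/10000
4 2 459/500
5 5/2 4457/5000
6 3 4343/5000
s(2.5y) = (1/(4457/5000) − 1)/(5/2) = 1086/22285 ≈ 4.8732%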